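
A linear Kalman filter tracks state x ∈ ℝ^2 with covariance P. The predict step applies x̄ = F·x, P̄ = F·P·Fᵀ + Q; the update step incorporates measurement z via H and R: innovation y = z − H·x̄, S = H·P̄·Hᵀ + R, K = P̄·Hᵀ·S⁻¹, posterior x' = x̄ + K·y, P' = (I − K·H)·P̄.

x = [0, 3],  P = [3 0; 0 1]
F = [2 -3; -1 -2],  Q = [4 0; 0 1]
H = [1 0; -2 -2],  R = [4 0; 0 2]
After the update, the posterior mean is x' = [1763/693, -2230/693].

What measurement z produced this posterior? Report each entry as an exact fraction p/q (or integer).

x̄ = F·x = [-9, -6]
P̄ = F·P·Fᵀ + Q = [25 0; 0 8]
S = H·P̄·Hᵀ + R = [29 -50; -50 134]
K = P̄·Hᵀ·S⁻¹ = [425/693 -100/693; -400/693 -232/693]
x' − x̄ = [8000/693, 1928/693] = K·y
y = (KᵀK)⁻¹·Kᵀ·(x' − x̄) = [12, -29]
z = y + H·x̄ = [12, -29] + [-9, 30] = [3, 1]

z = [3, 1]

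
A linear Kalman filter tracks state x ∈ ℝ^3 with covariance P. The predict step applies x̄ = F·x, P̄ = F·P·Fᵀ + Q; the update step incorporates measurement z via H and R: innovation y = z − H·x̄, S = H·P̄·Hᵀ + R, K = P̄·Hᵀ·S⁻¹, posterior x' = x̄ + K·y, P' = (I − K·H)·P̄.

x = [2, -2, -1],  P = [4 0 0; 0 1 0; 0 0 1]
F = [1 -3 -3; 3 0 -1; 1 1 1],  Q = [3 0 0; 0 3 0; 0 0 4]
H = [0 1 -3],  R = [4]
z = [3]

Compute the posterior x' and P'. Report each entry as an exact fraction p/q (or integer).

x' = [601/68, 427/68, 65/68]
P' = [1259/68 873/68 263/68; 873/68 2671/68 881/68; 263/68 881/68 319/68]

x̄ = F·x = [11, 7, -1]
P̄ = F·P·Fᵀ + Q = [25 15 -2; 15 40 11; -2 11 10]
y = z − H·x̄ = [-7]
S = H·P̄·Hᵀ + R = [68]
K = P̄·Hᵀ·S⁻¹ = [21/68; 7/68; -19/68]
x' = x̄ + K·y = [601/68, 427/68, 65/68]
P' = (I − K·H)·P̄ = [1259/68 873/68 263/68; 873/68 2671/68 881/68; 263/68 881/68 319/68]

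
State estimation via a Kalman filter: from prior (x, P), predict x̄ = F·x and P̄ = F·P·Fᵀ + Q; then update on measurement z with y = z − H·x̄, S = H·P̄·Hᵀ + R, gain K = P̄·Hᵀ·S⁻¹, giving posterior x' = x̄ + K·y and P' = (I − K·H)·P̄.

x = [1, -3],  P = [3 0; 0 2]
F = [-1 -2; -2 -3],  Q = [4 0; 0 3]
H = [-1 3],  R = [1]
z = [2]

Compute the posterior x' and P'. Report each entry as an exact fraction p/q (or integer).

x' = [479/205, 301/205]
P' = [1554/205 531/205; 531/205 204/205]

x̄ = F·x = [5, 7]
P̄ = F·P·Fᵀ + Q = [15 18; 18 33]
y = z − H·x̄ = [-14]
S = H·P̄·Hᵀ + R = [205]
K = P̄·Hᵀ·S⁻¹ = [39/205; 81/205]
x' = x̄ + K·y = [479/205, 301/205]
P' = (I − K·H)·P̄ = [1554/205 531/205; 531/205 204/205]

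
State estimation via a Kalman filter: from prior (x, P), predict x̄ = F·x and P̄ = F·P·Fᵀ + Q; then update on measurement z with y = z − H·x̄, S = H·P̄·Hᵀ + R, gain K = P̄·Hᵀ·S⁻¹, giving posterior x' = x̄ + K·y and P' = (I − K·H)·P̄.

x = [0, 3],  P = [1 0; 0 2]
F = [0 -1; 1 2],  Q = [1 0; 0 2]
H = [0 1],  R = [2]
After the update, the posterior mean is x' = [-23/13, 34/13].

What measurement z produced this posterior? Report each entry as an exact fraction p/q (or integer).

z = [2]

x̄ = F·x = [-3, 6]
P̄ = F·P·Fᵀ + Q = [3 -4; -4 11]
S = H·P̄·Hᵀ + R = [13]
K = P̄·Hᵀ·S⁻¹ = [-4/13; 11/13]
x' − x̄ = [16/13, -44/13] = K·y
y = (KᵀK)⁻¹·Kᵀ·(x' − x̄) = [-4]
z = y + H·x̄ = [-4] + [6] = [2]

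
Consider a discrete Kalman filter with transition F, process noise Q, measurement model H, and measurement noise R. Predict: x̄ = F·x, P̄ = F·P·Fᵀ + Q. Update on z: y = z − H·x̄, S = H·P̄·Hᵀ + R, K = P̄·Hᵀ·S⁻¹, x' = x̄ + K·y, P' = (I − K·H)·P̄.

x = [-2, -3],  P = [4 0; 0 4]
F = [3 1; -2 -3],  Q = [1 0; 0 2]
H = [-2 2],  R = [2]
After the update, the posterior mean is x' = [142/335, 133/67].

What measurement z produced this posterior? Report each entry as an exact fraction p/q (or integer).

z = [3]

x̄ = F·x = [-9, 13]
P̄ = F·P·Fᵀ + Q = [41 -36; -36 54]
S = H·P̄·Hᵀ + R = [670]
K = P̄·Hᵀ·S⁻¹ = [-77/335; 18/67]
x' − x̄ = [3157/335, -738/67] = K·y
y = (KᵀK)⁻¹·Kᵀ·(x' − x̄) = [-41]
z = y + H·x̄ = [-41] + [44] = [3]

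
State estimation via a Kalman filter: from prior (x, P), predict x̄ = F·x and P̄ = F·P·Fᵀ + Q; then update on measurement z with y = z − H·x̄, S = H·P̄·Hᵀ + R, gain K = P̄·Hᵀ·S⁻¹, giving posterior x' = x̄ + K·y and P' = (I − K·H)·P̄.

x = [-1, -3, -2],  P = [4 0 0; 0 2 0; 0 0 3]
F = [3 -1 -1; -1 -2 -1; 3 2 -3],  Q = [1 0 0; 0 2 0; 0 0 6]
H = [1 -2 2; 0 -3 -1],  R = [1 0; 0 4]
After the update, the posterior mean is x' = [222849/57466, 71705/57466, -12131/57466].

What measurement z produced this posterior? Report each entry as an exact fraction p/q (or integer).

z = [1, -3]

x̄ = F·x = [2, 9, -3]
P̄ = F·P·Fᵀ + Q = [42 -5 41; -5 17 -11; 41 -11 77]
S = H·P̄·Hᵀ + R = [691 -34; -34 168]
K = P̄·Hᵀ·S⁻¹ = [5407/28733 -6705/57466; -2902/28733 -14857/57466; 8740/28733 -11513/57466]
x' − x̄ = [107917/57466, -445489/57466, 160267/57466] = K·y
y = (KᵀK)⁻¹·Kᵀ·(x' − x̄) = [23, 21]
z = y + H·x̄ = [23, 21] + [-22, -24] = [1, -3]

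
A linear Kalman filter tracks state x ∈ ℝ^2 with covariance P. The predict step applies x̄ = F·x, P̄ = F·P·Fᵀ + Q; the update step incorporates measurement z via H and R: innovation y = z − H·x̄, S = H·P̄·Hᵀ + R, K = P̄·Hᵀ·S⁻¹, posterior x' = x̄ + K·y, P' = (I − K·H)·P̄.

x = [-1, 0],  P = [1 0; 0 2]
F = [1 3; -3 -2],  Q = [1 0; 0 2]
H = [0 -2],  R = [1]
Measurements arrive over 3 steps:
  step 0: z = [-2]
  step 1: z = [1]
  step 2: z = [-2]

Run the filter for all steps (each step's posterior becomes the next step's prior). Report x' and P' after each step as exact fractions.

step 0: x' = [43/77, 79/77], P' = [640/77 -15/77; -15/77 19/77]
step 1: x' = [8666/3331, -1701/3331], P' = [8598/3331 -267/3331; -267/3331 830/3331]
step 2: x' = [-503033/339971, 314044/339971], P' = [885881/339971 -27837/339971; -27837/339971 84160/339971]

step 0: x̄ = F·x = [-1, 3]
step 0: P̄ = F·P·Fᵀ + Q = [20 -15; -15 19]
step 0: y = z − H·x̄ = [4]
step 0: S = H·P̄·Hᵀ + R = [77]
step 0: K = P̄·Hᵀ·S⁻¹ = [30/77; -38/77]
step 0: x' = x̄ + K·y = [43/77, 79/77]
step 0: P' = (I − K·H)·P̄ = [640/77 -15/77; -15/77 19/77]
step 1: x̄ = F·x = [40/11, -41/11]
step 1: P̄ = F·P·Fᵀ + Q = [114/11 -267/11; -267/11 830/11]
step 1: y = z − H·x̄ = [-71/11]
step 1: S = H·P̄·Hᵀ + R = [3331/11]
step 1: K = P̄·Hᵀ·S⁻¹ = [534/3331; -1660/3331]
step 1: x' = x̄ + K·y = [8666/3331, -1701/3331]
step 1: P' = (I − K·H)·P̄ = [8598/3331 -267/3331; -267/3331 830/3331]
step 2: x̄ = F·x = [3563/3331, -22596/3331]
step 2: P̄ = F·P·Fᵀ + Q = [17797/3331 -27837/3331; -27837/3331 84160/3331]
step 2: y = z − H·x̄ = [-51854/3331]
step 2: S = H·P̄·Hᵀ + R = [339971/3331]
step 2: K = P̄·Hᵀ·S⁻¹ = [55674/339971; -168320/339971]
step 2: x' = x̄ + K·y = [-503033/339971, 314044/339971]
step 2: P' = (I − K·H)·P̄ = [885881/339971 -27837/339971; -27837/339971 84160/339971]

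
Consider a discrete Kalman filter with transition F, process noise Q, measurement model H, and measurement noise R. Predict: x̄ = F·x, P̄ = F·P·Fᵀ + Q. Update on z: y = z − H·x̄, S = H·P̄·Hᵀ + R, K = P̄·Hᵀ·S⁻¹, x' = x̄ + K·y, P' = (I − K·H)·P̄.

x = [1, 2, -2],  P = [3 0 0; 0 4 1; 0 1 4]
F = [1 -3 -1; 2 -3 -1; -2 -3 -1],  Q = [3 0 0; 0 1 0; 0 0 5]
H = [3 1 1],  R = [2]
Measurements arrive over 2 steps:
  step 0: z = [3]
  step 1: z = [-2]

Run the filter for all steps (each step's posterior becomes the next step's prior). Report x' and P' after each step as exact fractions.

step 0: x' = [331/303, 213/101, -733/303], P' = [380/303 106/101 -1334/303; 106/101 3169/404 -4275/404; -1334/303 -4275/404 29267/1212]
step 1: x' = [35674/262175, 330861/262175, -38835/10487], P' = [251392/262175 12163/262175 -26313/10487; 12163/262175 1149182/262175 -43037/10487; -26313/10487 -43037/10487 125490/10487]

step 0: x̄ = F·x = [-3, -2, -6]
step 0: P̄ = F·P·Fᵀ + Q = [52 52 40; 52 59 34; 40 34 63]
step 0: y = z − H·x̄ = [20]
step 0: S = H·P̄·Hᵀ + R = [1212]
step 0: K = P̄·Hᵀ·S⁻¹ = [62/303; 83/404; 217/1212]
step 0: x' = x̄ + K·y = [331/303, 213/101, -733/303]
step 0: P' = (I − K·H)·P̄ = [380/303 106/101 -1334/303; 106/101 3169/404 -4275/404; -1334/303 -4275/404 29267/1212]
step 1: x̄ = F·x = [-853/303, -174/101, -1846/303]
step 1: P̄ = F·P·Fᵀ + Q = [11519/303 3790/101 8330/303; 3790/101 4271/101 2650/101; 8330/303 2650/101 10985/303]
step 1: y = z − H·x̄ = [4321/303]
step 1: S = H·P̄·Hᵀ + R = [262175/303]
step 1: K = P̄·Hᵀ·S⁻¹ = [54257/262175; 54873/262175; 1757/10487]
step 1: x' = x̄ + K·y = [35674/262175, 330861/262175, -38835/10487]
step 1: P' = (I − K·H)·P̄ = [251392/262175 12163/262175 -26313/10487; 12163/262175 1149182/262175 -43037/10487; -26313/10487 -43037/10487 125490/10487]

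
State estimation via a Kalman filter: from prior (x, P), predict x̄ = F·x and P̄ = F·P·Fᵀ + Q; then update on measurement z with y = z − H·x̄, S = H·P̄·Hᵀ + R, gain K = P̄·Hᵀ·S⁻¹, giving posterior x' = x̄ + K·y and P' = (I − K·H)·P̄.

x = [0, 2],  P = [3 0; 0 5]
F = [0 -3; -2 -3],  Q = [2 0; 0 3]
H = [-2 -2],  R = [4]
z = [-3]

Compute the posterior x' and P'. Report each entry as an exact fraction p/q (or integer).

x' = [3/11, 51/44]
P' = [421/99 -125/33; -125/33 95/22]

x̄ = F·x = [-6, -6]
P̄ = F·P·Fᵀ + Q = [47 45; 45 60]
y = z − H·x̄ = [-27]
S = H·P̄·Hᵀ + R = [792]
K = P̄·Hᵀ·S⁻¹ = [-23/99; -35/132]
x' = x̄ + K·y = [3/11, 51/44]
P' = (I − K·H)·P̄ = [421/99 -125/33; -125/33 95/22]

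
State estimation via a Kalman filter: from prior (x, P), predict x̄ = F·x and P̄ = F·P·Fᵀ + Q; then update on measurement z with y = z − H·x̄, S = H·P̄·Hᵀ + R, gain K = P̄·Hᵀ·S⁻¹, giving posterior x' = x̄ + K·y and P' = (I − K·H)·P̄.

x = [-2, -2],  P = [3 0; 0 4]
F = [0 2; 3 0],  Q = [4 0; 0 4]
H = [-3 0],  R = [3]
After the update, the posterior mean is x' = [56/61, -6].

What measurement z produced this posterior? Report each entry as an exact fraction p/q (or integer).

z = [-3]

x̄ = F·x = [-4, -6]
P̄ = F·P·Fᵀ + Q = [20 0; 0 31]
S = H·P̄·Hᵀ + R = [183]
K = P̄·Hᵀ·S⁻¹ = [-20/61; 0]
x' − x̄ = [300/61, 0] = K·y
y = (KᵀK)⁻¹·Kᵀ·(x' − x̄) = [-15]
z = y + H·x̄ = [-15] + [12] = [-3]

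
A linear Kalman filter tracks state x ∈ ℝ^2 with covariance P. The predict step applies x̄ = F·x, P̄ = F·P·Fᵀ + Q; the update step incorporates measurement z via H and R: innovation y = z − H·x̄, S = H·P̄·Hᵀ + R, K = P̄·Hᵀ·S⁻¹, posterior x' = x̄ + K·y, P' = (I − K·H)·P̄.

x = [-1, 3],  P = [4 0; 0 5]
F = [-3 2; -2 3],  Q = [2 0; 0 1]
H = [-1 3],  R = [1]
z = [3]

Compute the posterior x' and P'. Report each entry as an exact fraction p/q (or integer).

x̄ = F·x = [9, 11]
P̄ = F·P·Fᵀ + Q = [58 54; 54 62]
y = z − H·x̄ = [-21]
S = H·P̄·Hᵀ + R = [293]
K = P̄·Hᵀ·S⁻¹ = [104/293; 132/293]
x' = x̄ + K·y = [453/293, 451/293]
P' = (I − K·H)·P̄ = [6178/293 2094/293; 2094/293 742/293]

x' = [453/293, 451/293]
P' = [6178/293 2094/293; 2094/293 742/293]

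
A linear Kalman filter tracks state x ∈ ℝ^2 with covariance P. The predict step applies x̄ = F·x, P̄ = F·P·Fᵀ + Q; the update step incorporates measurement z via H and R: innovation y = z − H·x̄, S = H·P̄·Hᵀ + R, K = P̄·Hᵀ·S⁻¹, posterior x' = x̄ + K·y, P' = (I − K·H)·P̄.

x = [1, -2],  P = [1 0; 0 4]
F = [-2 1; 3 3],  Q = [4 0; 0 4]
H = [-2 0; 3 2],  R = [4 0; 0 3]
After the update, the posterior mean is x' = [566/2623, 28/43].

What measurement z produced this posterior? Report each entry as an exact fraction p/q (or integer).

z = [-1, 2]

x̄ = F·x = [-4, -3]
P̄ = F·P·Fᵀ + Q = [12 6; 6 49]
S = H·P̄·Hᵀ + R = [52 -96; -96 379]
K = P̄·Hᵀ·S⁻¹ = [-1122/2623 48/2623; 27/43 20/43]
x' − x̄ = [11058/2623, 157/43] = K·y
y = (KᵀK)⁻¹·Kᵀ·(x' − x̄) = [-9, 20]
z = y + H·x̄ = [-9, 20] + [8, -18] = [-1, 2]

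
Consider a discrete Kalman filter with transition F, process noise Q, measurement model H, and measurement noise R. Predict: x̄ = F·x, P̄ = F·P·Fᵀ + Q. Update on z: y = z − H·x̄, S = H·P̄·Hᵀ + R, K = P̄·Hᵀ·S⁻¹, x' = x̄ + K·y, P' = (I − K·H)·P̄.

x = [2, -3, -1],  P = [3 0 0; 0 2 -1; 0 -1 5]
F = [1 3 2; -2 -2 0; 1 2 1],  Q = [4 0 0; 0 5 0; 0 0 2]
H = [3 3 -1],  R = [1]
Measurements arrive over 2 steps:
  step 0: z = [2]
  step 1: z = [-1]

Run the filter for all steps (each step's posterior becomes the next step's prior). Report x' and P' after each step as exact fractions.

step 0: x' = [-513/83, 436/83, -391/83], P' = [2232/83 -1747/83 1442/83; -1747/83 1400/83 -1056/83; 1442/83 -1056/83 3470/249]
step 1: x' = [-633/365, 394/365, -364/365], P' = [804851/56210 -630573/56210 508513/56210; -630573/56210 516169/56210 -349089/56210; 508513/56210 -349089/56210 473639/56210]

step 0: x̄ = F·x = [-9, 2, -5]
step 0: P̄ = F·P·Fᵀ + Q = [33 -14 18; -14 25 -12; 18 -12 14]
step 0: y = z − H·x̄ = [18]
step 0: S = H·P̄·Hᵀ + R = [249]
step 0: K = P̄·Hᵀ·S⁻¹ = [13/83; 15/83; 4/249]
step 0: x' = x̄ + K·y = [-513/83, 436/83, -391/83]
step 0: P' = (I − K·H)·P̄ = [2232/83 -1747/83 1442/83; -1747/83 1400/83 -1056/83; 1442/83 -1056/83 3470/249]
step 1: x̄ = F·x = [13/83, 154/83, -32/83]
step 1: P̄ = F·P·Fᵀ + Q = [7214/249 -432/83 3433/249; -432/83 967/83 -354/83; 3433/249 -354/83 2480/249]
step 1: y = z − H·x̄ = [-616/83]
step 1: S = H·P̄·Hᵀ + R = [56210/249]
step 1: K = P̄·Hᵀ·S⁻¹ = [14321/56210; 5877/56210; 4633/56210]
step 1: x' = x̄ + K·y = [-633/365, 394/365, -364/365]
step 1: P' = (I − K·H)·P̄ = [804851/56210 -630573/56210 508513/56210; -630573/56210 516169/56210 -349089/56210; 508513/56210 -349089/56210 473639/56210]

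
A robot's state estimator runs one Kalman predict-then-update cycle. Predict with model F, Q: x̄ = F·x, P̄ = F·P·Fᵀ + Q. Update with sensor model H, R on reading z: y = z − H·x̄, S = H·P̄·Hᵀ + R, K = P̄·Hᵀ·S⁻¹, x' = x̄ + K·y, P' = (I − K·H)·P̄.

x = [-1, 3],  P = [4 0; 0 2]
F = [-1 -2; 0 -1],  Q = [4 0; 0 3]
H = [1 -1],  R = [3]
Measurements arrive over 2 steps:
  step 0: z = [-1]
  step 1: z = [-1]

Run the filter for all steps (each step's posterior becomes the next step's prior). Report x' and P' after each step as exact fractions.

step 0: x' = [-17/4, -49/16], P' = [7 19/4; 19/4 79/16]
step 1: x' = [547/503, 651/503], P' = [5284/503 3598/503; 3598/503 3277/503]

step 0: x̄ = F·x = [-5, -3]
step 0: P̄ = F·P·Fᵀ + Q = [16 4; 4 5]
step 0: y = z − H·x̄ = [1]
step 0: S = H·P̄·Hᵀ + R = [16]
step 0: K = P̄·Hᵀ·S⁻¹ = [3/4; -1/16]
step 0: x' = x̄ + K·y = [-17/4, -49/16]
step 0: P' = (I − K·H)·P̄ = [7 19/4; 19/4 79/16]
step 1: x̄ = F·x = [83/8, 49/16]
step 1: P̄ = F·P·Fᵀ + Q = [199/4 117/8; 117/8 127/16]
step 1: y = z − H·x̄ = [-133/16]
step 1: S = H·P̄·Hᵀ + R = [503/16]
step 1: K = P̄·Hᵀ·S⁻¹ = [562/503; 107/503]
step 1: x' = x̄ + K·y = [547/503, 651/503]
step 1: P' = (I − K·H)·P̄ = [5284/503 3598/503; 3598/503 3277/503]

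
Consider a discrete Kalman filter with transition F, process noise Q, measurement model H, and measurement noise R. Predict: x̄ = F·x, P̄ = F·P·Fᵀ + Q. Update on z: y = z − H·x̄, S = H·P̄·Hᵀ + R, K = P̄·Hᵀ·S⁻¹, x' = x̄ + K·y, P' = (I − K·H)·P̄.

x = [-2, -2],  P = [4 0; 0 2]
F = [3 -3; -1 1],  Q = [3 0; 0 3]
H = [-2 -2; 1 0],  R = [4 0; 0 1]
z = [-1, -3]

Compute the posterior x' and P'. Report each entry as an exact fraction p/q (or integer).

x̄ = F·x = [0, 0]
P̄ = F·P·Fᵀ + Q = [57 -18; -18 9]
y = z − H·x̄ = [-1, -3]
S = H·P̄·Hᵀ + R = [124 -78; -78 58]
K = P̄·Hᵀ·S⁻¹ = [-39/554 246/277; -90/277 -207/277]
x' = x̄ + K·y = [-1437/554, 711/277]
P' = (I − K·H)·P̄ = [246/277 -207/277; -207/277 387/277]

x' = [-1437/554, 711/277]
P' = [246/277 -207/277; -207/277 387/277]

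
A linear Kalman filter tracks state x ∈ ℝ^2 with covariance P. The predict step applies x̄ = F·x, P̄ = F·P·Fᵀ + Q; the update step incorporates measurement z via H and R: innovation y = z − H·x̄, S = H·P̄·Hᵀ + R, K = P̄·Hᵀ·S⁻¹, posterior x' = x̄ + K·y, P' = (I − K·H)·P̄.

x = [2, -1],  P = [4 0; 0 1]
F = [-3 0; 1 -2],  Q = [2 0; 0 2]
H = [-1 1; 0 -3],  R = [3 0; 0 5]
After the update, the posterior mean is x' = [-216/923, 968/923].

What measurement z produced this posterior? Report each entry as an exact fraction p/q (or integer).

z = [1, -3]

x̄ = F·x = [-6, 4]
P̄ = F·P·Fᵀ + Q = [38 -12; -12 10]
S = H·P̄·Hᵀ + R = [75 -66; -66 95]
K = P̄·Hᵀ·S⁻¹ = [-2374/2769 -200/923; 110/2769 -266/923]
x' − x̄ = [5322/923, -2724/923] = K·y
y = (KᵀK)⁻¹·Kᵀ·(x' − x̄) = [-9, 9]
z = y + H·x̄ = [-9, 9] + [10, -12] = [1, -3]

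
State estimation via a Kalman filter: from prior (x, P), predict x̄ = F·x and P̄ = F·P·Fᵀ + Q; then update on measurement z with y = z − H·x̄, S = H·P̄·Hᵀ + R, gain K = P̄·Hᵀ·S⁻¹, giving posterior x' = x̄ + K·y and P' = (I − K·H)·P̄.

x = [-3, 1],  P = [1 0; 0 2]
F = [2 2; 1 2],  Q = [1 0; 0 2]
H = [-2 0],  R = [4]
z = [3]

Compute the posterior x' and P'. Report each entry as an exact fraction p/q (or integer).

x' = [-47/28, 11/14]
P' = [13/14 5/7; 5/7 27/7]

x̄ = F·x = [-4, -1]
P̄ = F·P·Fᵀ + Q = [13 10; 10 11]
y = z − H·x̄ = [-5]
S = H·P̄·Hᵀ + R = [56]
K = P̄·Hᵀ·S⁻¹ = [-13/28; -5/14]
x' = x̄ + K·y = [-47/28, 11/14]
P' = (I − K·H)·P̄ = [13/14 5/7; 5/7 27/7]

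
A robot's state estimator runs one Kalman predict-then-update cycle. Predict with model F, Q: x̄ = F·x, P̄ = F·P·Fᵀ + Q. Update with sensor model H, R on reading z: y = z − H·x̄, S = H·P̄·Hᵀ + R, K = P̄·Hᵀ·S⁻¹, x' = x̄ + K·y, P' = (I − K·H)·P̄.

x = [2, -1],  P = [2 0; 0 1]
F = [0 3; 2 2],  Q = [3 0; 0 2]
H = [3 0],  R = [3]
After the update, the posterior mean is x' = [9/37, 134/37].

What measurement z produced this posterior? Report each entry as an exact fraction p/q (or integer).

x̄ = F·x = [-3, 2]
P̄ = F·P·Fᵀ + Q = [12 6; 6 14]
S = H·P̄·Hᵀ + R = [111]
K = P̄·Hᵀ·S⁻¹ = [12/37; 6/37]
x' − x̄ = [120/37, 60/37] = K·y
y = (KᵀK)⁻¹·Kᵀ·(x' − x̄) = [10]
z = y + H·x̄ = [10] + [-9] = [1]

z = [1]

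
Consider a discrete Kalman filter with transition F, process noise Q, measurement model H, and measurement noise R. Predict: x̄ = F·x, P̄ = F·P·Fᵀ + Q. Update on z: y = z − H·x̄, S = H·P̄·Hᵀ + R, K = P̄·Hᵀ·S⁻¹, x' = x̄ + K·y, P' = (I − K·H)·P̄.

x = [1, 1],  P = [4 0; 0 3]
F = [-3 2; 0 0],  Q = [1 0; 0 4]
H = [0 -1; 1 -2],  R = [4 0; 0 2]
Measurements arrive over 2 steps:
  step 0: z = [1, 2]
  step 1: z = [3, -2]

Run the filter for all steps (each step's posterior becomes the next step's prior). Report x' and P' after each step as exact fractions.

step 0: x' = [39/59, -75/118], P' = [490/59 196/59; 196/59 102/59]
step 1: x' = [-2909/623, -8521/6230], P' = [5050/623 2020/623; 2020/623 5286/3115]

step 0: x̄ = F·x = [-1, 0]
step 0: P̄ = F·P·Fᵀ + Q = [49 0; 0 4]
step 0: y = z − H·x̄ = [1, 3]
step 0: S = H·P̄·Hᵀ + R = [8 8; 8 67]
step 0: K = P̄·Hᵀ·S⁻¹ = [-49/59 49/59; -51/118 -4/59]
step 0: x' = x̄ + K·y = [39/59, -75/118]
step 0: P' = (I − K·H)·P̄ = [490/59 196/59; 196/59 102/59]
step 1: x̄ = F·x = [-192/59, 0]
step 1: P̄ = F·P·Fᵀ + Q = [2525/59 0; 0 4]
step 1: y = z − H·x̄ = [3, 74/59]
step 1: S = H·P̄·Hᵀ + R = [8 8; 8 3587/59]
step 1: K = P̄·Hᵀ·S⁻¹ = [-505/623 505/623; -2643/6230 -236/3115]
step 1: x' = x̄ + K·y = [-2909/623, -8521/6230]
step 1: P' = (I − K·H)·P̄ = [5050/623 2020/623; 2020/623 5286/3115]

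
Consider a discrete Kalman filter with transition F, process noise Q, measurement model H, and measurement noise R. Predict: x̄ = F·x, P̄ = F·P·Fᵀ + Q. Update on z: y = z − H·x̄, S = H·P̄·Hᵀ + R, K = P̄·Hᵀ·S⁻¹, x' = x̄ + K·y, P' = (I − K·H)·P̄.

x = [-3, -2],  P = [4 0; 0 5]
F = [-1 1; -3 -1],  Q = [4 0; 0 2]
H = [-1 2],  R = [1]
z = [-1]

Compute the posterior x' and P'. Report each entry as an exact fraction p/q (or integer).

x' = [68/79, 0]
P' = [2053/158 13/2; 13/2 7/2]

x̄ = F·x = [1, 11]
P̄ = F·P·Fᵀ + Q = [13 7; 7 43]
y = z − H·x̄ = [-22]
S = H·P̄·Hᵀ + R = [158]
K = P̄·Hᵀ·S⁻¹ = [1/158; 1/2]
x' = x̄ + K·y = [68/79, 0]
P' = (I − K·H)·P̄ = [2053/158 13/2; 13/2 7/2]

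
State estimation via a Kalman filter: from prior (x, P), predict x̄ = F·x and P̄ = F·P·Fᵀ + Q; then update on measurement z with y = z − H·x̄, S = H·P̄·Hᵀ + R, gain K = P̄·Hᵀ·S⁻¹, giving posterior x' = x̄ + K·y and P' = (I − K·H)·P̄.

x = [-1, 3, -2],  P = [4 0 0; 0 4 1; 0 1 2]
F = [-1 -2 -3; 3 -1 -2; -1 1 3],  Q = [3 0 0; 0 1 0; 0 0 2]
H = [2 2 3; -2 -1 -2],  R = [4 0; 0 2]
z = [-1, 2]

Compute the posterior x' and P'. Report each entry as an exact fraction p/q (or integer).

x̄ = F·x = [1, -2, -2]
P̄ = F·P·Fᵀ + Q = [53 15 -31; 15 53 -33; -31 -33 34]
y = z − H·x̄ = [7, -2]
S = H·P̄·Hᵀ + R = [86 -71; -71 83]
K = P̄·Hᵀ·S⁻¹ = [-620/2097 -2021/2097; 8/9 5/9; -241/2097 476/2097]
x' = x̄ + K·y = [1799/2097, 28/9, -6833/2097]
P' = (I − K·H)·P̄ = [18562/2097 86/9 -26560/2097; 86/9 266/9 -224/9; -26560/2097 -224/9 52180/2097]

x' = [1799/2097, 28/9, -6833/2097]
P' = [18562/2097 86/9 -26560/2097; 86/9 266/9 -224/9; -26560/2097 -224/9 52180/2097]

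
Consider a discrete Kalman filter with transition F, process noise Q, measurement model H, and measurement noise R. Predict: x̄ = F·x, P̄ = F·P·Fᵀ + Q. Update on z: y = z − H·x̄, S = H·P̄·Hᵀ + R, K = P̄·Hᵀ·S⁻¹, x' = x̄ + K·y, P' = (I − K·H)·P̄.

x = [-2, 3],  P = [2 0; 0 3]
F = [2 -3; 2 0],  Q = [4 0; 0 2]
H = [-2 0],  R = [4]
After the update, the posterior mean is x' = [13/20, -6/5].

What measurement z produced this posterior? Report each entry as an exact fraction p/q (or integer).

x̄ = F·x = [-13, -4]
P̄ = F·P·Fᵀ + Q = [39 8; 8 10]
S = H·P̄·Hᵀ + R = [160]
K = P̄·Hᵀ·S⁻¹ = [-39/80; -1/10]
x' − x̄ = [273/20, 14/5] = K·y
y = (KᵀK)⁻¹·Kᵀ·(x' − x̄) = [-28]
z = y + H·x̄ = [-28] + [26] = [-2]

z = [-2]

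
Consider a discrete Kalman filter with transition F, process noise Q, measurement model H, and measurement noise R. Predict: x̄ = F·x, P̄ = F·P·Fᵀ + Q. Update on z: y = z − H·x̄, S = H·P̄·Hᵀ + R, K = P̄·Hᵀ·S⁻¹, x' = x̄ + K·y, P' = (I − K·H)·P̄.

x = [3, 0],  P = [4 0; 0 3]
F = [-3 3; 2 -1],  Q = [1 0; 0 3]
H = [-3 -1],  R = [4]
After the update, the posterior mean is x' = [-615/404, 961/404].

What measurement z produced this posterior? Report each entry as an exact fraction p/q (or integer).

z = [2]

x̄ = F·x = [-9, 6]
P̄ = F·P·Fᵀ + Q = [64 -33; -33 22]
S = H·P̄·Hᵀ + R = [404]
K = P̄·Hᵀ·S⁻¹ = [-159/404; 77/404]
x' − x̄ = [3021/404, -1463/404] = K·y
y = (KᵀK)⁻¹·Kᵀ·(x' − x̄) = [-19]
z = y + H·x̄ = [-19] + [21] = [2]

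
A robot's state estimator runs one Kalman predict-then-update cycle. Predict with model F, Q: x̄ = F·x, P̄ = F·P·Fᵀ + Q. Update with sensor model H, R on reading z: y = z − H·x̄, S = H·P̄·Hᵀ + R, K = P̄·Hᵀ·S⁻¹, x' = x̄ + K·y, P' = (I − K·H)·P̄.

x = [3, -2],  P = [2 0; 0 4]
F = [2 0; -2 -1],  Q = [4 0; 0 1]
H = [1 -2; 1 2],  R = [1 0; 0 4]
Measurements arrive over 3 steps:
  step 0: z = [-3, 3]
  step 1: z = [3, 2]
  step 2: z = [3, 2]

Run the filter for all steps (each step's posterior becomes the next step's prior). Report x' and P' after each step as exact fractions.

step 0: x̄ = F·x = [6, -4]
step 0: P̄ = F·P·Fᵀ + Q = [12 -8; -8 13]
step 0: y = z − H·x̄ = [-17, 5]
step 0: S = H·P̄·Hᵀ + R = [97 -40; -40 36]
step 0: K = P̄·Hᵀ·S⁻¹ = [212/473 183/473; -126/473 193/946]
step 0: x' = x̄ + K·y = [149/473, 1465/946]
step 0: P' = (I − K·H)·P̄ = [472/473 130/473; 130/473 128/473]
step 1: x̄ = F·x = [298/473, -2061/946]
step 1: P̄ = F·P·Fᵀ + Q = [3780/473 -2148/473; -2148/473 3009/473]
step 1: y = z − H·x̄ = [-940/473, 63/11]
step 1: S = H·P̄·Hᵀ + R = [24881/473 -192/11; -192/11 212/11]
step 1: K = P̄·Hᵀ·S⁻¹ = [7332/16771 5691/16771; -22458/83855 30519/167710]
step 1: x' = x̄ + K·y = [28589/16771, -50664/83855]
step 1: P' = (I − K·H)·P̄ = [15048/16771 3858/16771; 3858/16771 20874/83855]
step 2: x̄ = F·x = [57178/16771, -235226/83855]
step 2: P̄ = F·P·Fᵀ + Q = [127276/16771 -67908/16771; -67908/16771 482849/83855]
step 2: y = z − H·x̄ = [-504777/83855, 352272/83855]
step 2: S = H·P̄·Hᵀ + R = [4009791/83855 -1295016/83855; -1295016/83855 1545036/83855]
step 2: K = P̄·Hᵀ·S⁻¹ = [1964836/4490097 507597/1496699; -399418/1496699 1630709/8980194]
step 2: x' = x̄ + K·y = [3292614/1496699, -652356/1496699]
step 2: P' = (I − K·H)·P̄ = [4028000/4490097 1031582/4490097; 1031582/4490097 1114918/4490097]

step 0: x' = [149/473, 1465/946], P' = [472/473 130/473; 130/473 128/473]
step 1: x' = [28589/16771, -50664/83855], P' = [15048/16771 3858/16771; 3858/16771 20874/83855]
step 2: x' = [3292614/1496699, -652356/1496699], P' = [4028000/4490097 1031582/4490097; 1031582/4490097 1114918/4490097]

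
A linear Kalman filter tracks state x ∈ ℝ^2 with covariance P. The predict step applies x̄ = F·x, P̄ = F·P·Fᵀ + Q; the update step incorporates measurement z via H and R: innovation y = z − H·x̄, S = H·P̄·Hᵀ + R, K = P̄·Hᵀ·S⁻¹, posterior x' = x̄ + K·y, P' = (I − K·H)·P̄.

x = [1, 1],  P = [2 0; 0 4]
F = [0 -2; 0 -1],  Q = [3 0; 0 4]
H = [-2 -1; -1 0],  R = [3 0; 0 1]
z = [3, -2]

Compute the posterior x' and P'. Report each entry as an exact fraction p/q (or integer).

x̄ = F·x = [-2, -1]
P̄ = F·P·Fᵀ + Q = [19 8; 8 8]
y = z − H·x̄ = [-2, -4]
S = H·P̄·Hᵀ + R = [119 46; 46 20]
K = P̄·Hᵀ·S⁻¹ = [-23/132 -145/264; -14/33 19/33]
x' = x̄ + K·y = [6/11, -27/11]
P' = (I − K·H)·P̄ = [145/264 -19/33; -19/33 80/33]

x' = [6/11, -27/11]
P' = [145/264 -19/33; -19/33 80/33]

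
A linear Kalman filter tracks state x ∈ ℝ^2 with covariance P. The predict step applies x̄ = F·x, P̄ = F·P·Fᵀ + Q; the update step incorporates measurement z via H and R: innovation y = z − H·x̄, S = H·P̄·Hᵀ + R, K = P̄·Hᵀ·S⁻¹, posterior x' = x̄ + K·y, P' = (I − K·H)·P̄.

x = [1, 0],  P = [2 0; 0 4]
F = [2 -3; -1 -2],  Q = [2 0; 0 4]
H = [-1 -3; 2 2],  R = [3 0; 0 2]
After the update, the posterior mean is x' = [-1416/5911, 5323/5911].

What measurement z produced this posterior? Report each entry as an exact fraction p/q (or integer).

x̄ = F·x = [2, -1]
P̄ = F·P·Fᵀ + Q = [46 20; 20 22]
S = H·P̄·Hᵀ + R = [367 -384; -384 434]
K = P̄·Hᵀ·S⁻¹ = [2342/5911 3870/5911; -2534/5911 -1098/5911]
x' − x̄ = [-13238/5911, 11234/5911] = K·y
y = (KᵀK)⁻¹·Kᵀ·(x' − x̄) = [-4, -1]
z = y + H·x̄ = [-4, -1] + [1, 2] = [-3, 1]

z = [-3, 1]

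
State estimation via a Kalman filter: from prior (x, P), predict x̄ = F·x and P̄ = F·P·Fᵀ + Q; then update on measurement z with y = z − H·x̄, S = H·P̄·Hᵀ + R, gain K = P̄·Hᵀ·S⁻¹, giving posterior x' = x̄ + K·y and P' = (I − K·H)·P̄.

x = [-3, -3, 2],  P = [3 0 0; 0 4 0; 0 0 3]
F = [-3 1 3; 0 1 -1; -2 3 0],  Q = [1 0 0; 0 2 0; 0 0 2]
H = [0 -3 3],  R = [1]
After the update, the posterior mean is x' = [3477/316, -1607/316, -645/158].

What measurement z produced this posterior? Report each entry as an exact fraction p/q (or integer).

z = [3]

x̄ = F·x = [12, -5, -3]
P̄ = F·P·Fᵀ + Q = [59 -5 30; -5 9 12; 30 12 50]
S = H·P̄·Hᵀ + R = [316]
K = P̄·Hᵀ·S⁻¹ = [105/316; 9/316; 57/158]
x' − x̄ = [-315/316, -27/316, -171/158] = K·y
y = (KᵀK)⁻¹·Kᵀ·(x' − x̄) = [-3]
z = y + H·x̄ = [-3] + [6] = [3]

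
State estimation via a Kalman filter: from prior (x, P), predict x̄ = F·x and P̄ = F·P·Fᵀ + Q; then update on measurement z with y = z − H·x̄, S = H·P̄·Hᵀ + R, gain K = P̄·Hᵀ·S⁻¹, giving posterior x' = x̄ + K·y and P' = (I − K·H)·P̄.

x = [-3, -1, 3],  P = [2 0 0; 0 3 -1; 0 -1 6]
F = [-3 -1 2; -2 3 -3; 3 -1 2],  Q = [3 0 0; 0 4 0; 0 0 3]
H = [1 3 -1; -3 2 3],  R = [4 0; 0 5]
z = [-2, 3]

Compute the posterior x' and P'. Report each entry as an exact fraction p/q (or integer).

x' = [438965/987479, -286218/987479, 1475501/987479]
P' = [4558772/987479 -125499/987479 4270343/987479; -125499/987479 333582/987479 -198717/987479; 4270343/987479 -198717/987479 4476476/987479]

x̄ = F·x = [16, -6, -2]
P̄ = F·P·Fᵀ + Q = [52 -42 13; -42 111 -66; 13 -66 52]
y = z − H·x̄ = [-2, 69]
S = H·P̄·Hᵀ + R = [1225 264; 264 863]
K = P̄·Hᵀ·S⁻¹ = [-22017/987479 -223257/987479; 268491/987479 89502/987479; -200571/987479 44193/987479]
x' = x̄ + K·y = [438965/987479, -286218/987479, 1475501/987479]
P' = (I − K·H)·P̄ = [4558772/987479 -125499/987479 4270343/987479; -125499/987479 333582/987479 -198717/987479; 4270343/987479 -198717/987479 4476476/987479]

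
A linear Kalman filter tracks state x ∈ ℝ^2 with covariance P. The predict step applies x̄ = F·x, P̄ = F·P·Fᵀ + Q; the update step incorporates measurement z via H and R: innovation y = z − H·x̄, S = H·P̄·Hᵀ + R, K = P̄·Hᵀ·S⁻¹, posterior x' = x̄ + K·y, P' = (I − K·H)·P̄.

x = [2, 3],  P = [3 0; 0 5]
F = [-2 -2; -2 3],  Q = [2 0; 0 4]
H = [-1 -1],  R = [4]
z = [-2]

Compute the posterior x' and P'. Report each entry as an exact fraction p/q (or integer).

x' = [-74/9, 88/9]
P' = [1886/63 -1822/63; -1822/63 1994/63]

x̄ = F·x = [-10, 5]
P̄ = F·P·Fᵀ + Q = [34 -18; -18 61]
y = z − H·x̄ = [-7]
S = H·P̄·Hᵀ + R = [63]
K = P̄·Hᵀ·S⁻¹ = [-16/63; -43/63]
x' = x̄ + K·y = [-74/9, 88/9]
P' = (I − K·H)·P̄ = [1886/63 -1822/63; -1822/63 1994/63]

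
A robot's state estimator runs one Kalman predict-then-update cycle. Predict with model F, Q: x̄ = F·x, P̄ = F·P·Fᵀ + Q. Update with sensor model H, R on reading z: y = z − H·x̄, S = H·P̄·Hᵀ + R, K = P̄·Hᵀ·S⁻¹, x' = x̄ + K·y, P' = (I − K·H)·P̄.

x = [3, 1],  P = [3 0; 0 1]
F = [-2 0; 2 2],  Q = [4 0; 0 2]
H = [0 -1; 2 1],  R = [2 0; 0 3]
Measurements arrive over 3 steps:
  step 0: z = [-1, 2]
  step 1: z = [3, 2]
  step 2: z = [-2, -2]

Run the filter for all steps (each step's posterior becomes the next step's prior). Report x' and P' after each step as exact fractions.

step 0: x' = [3/176, 575/352], P' = [51/44 -81/88; -81/88 315/176]
step 1: x' = [22914/13999, -40439/27998], P' = [14300/13999 -9868/13999; -9868/13999 20930/13999]
step 2: x' = [-1029674/514741, 3514973/2058964], P' = [525572/514741 -365836/514741; -365836/514741 1545121/1029482]

step 0: x̄ = F·x = [-6, 8]
step 0: P̄ = F·P·Fᵀ + Q = [16 -12; -12 18]
step 0: y = z − H·x̄ = [7, 6]
step 0: S = H·P̄·Hᵀ + R = [20 6; 6 37]
step 0: K = P̄·Hᵀ·S⁻¹ = [81/176 41/88; -315/352 -3/176]
step 0: x' = x̄ + K·y = [3/176, 575/352]
step 0: P' = (I − K·H)·P̄ = [51/44 -81/88; -81/88 315/176]
step 1: x̄ = F·x = [-3/88, 581/176]
step 1: P̄ = F·P·Fᵀ + Q = [95/11 -21/22; -21/22 283/44]
step 1: y = z − H·x̄ = [1109/176, -217/176]
step 1: S = H·P̄·Hᵀ + R = [371/44 -199/44; -199/44 1767/44]
step 1: K = P̄·Hᵀ·S⁻¹ = [4934/13999 6244/13999; -10465/13999 398/13999]
step 1: x' = x̄ + K·y = [22914/13999, -40439/27998]
step 1: P' = (I − K·H)·P̄ = [14300/13999 -9868/13999; -9868/13999 20930/13999]
step 2: x̄ = F·x = [-45828/13999, 5389/13999]
step 2: P̄ = F·P·Fᵀ + Q = [113196/13999 -17728/13999; -17728/13999 89974/13999]
step 2: y = z − H·x̄ = [-22609/13999, 58269/13999]
step 2: S = H·P̄·Hᵀ + R = [117972/13999 -54518/13999; -54518/13999 513843/13999]
step 2: K = P̄·Hᵀ·S⁻¹ = [182918/514741 228436/514741; -1545121/2058964 27259/1029482]
step 2: x' = x̄ + K·y = [-1029674/514741, 3514973/2058964]
step 2: P' = (I − K·H)·P̄ = [525572/514741 -365836/514741; -365836/514741 1545121/1029482]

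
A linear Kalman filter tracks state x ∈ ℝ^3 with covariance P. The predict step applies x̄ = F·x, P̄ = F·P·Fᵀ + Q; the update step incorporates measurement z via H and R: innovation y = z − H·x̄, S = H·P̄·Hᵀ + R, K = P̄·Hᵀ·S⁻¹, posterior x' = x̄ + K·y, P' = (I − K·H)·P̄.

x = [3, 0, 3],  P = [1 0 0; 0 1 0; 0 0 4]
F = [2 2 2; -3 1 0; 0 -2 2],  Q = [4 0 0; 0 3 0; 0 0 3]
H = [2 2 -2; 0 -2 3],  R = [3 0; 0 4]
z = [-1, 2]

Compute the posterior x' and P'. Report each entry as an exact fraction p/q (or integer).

x̄ = F·x = [12, -9, 6]
P̄ = F·P·Fᵀ + Q = [28 -4 12; -4 13 -2; 12 -2 23]
y = z − H·x̄ = [5, -34]
S = H·P̄·Hᵀ + R = [147 -122; -122 287]
K = P̄·Hᵀ·S⁻¹ = [12256/27305 9396/27305; 482/5461 -404/5461; 1444/27305 7559/27305]
x' = x̄ + K·y = [69476/27305, -33003/5461, -85956/27305]
P' = (I − K·H)·P̄ = [56972/27305 -15636/5461 -39592/27305; -15636/5461 47461/5461 31102/5461; -39592/27305 31102/5461 113752/27305]

x' = [69476/27305, -33003/5461, -85956/27305]
P' = [56972/27305 -15636/5461 -39592/27305; -15636/5461 47461/5461 31102/5461; -39592/27305 31102/5461 113752/27305]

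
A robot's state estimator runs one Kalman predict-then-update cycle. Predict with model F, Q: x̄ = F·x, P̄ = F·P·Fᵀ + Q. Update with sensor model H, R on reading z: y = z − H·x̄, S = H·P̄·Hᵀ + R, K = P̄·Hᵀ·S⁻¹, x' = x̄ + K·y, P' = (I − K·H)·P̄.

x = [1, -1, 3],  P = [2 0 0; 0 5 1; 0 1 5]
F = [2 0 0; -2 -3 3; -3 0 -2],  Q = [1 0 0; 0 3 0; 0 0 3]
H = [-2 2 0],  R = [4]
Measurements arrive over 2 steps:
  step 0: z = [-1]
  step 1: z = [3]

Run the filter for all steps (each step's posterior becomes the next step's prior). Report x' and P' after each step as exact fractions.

step 0: x̄ = F·x = [2, 10, -9]
step 0: P̄ = F·P·Fᵀ + Q = [9 -8 -12; -8 83 -12; -12 -12 41]
step 0: y = z − H·x̄ = [-17]
step 0: S = H·P̄·Hᵀ + R = [436]
step 0: K = P̄·Hᵀ·S⁻¹ = [-17/218; 91/218; 0]
step 0: x' = x̄ + K·y = [725/218, 633/218, -9]
step 0: P' = (I − K·H)·P̄ = [692/109 675/109 -12; 675/109 766/109 -12; -12 -12 41]
step 1: x̄ = F·x = [725/109, -9235/218, 1749/218]
step 1: P̄ = F·P·Fᵀ + Q = [2877/109 -14666/109 1080/109; -14666/109 97550/109 -17895/109; 1080/109 -17895/109 8735/109]
step 1: y = z − H·x̄ = [11012/109]
step 1: S = H·P̄·Hᵀ + R = [519472/109]
step 1: K = P̄·Hᵀ·S⁻¹ = [-17543/259736; 14027/32467; -18975/259736]
step 1: x' = x̄ + K·y = [-11181/64934, 83467/64934, 20856/32467]
step 1: P' = (I − K·H)·P̄ = [604343/129868 146700/32467 -1767165/129868; 146700/32467 174754/32467 -446535/32467; -1767165/129868 -446535/32467 7104095/129868]

step 0: x' = [725/218, 633/218, -9], P' = [692/109 675/109 -12; 675/109 766/109 -12; -12 -12 41]
step 1: x' = [-11181/64934, 83467/64934, 20856/32467], P' = [604343/129868 146700/32467 -1767165/129868; 146700/32467 174754/32467 -446535/32467; -1767165/129868 -446535/32467 7104095/129868]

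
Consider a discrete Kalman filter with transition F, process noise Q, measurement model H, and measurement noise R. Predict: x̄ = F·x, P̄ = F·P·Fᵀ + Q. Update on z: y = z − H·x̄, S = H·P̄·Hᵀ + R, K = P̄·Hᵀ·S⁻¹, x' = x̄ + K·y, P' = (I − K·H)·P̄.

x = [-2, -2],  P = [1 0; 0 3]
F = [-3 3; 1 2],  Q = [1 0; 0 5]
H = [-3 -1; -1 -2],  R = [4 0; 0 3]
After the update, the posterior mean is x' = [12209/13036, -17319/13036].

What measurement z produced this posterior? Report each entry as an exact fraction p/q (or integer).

x̄ = F·x = [0, -6]
P̄ = F·P·Fᵀ + Q = [37 15; 15 18]
S = H·P̄·Hᵀ + R = [445 252; 252 172]
K = P̄·Hᵀ·S⁻¹ = [-1197/3259 1937/13036; 504/3259 -6819/13036]
x' − x̄ = [12209/13036, 60897/13036] = K·y
y = (KᵀK)⁻¹·Kᵀ·(x' − x̄) = [-7, -11]
z = y + H·x̄ = [-7, -11] + [6, 12] = [-1, 1]

z = [-1, 1]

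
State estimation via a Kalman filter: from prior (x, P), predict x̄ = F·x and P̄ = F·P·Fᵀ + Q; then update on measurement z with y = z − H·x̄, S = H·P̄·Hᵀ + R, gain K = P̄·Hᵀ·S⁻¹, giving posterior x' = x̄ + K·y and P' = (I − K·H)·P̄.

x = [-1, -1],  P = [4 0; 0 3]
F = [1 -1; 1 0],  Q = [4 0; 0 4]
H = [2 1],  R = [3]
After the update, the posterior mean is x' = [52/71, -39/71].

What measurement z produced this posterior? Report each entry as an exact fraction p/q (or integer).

z = [1]

x̄ = F·x = [0, -1]
P̄ = F·P·Fᵀ + Q = [11 4; 4 8]
S = H·P̄·Hᵀ + R = [71]
K = P̄·Hᵀ·S⁻¹ = [26/71; 16/71]
x' − x̄ = [52/71, 32/71] = K·y
y = (KᵀK)⁻¹·Kᵀ·(x' − x̄) = [2]
z = y + H·x̄ = [2] + [-1] = [1]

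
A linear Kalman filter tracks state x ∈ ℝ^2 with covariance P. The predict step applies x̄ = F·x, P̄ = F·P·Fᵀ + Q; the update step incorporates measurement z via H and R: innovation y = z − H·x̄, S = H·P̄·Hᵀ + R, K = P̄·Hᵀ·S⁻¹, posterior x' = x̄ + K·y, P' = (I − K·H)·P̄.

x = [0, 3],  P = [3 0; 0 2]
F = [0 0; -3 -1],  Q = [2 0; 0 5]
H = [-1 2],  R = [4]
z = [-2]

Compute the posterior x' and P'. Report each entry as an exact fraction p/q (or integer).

x̄ = F·x = [0, -3]
P̄ = F·P·Fᵀ + Q = [2 0; 0 34]
y = z − H·x̄ = [4]
S = H·P̄·Hᵀ + R = [142]
K = P̄·Hᵀ·S⁻¹ = [-1/71; 34/71]
x' = x̄ + K·y = [-4/71, -77/71]
P' = (I − K·H)·P̄ = [140/71 68/71; 68/71 102/71]

x' = [-4/71, -77/71]
P' = [140/71 68/71; 68/71 102/71]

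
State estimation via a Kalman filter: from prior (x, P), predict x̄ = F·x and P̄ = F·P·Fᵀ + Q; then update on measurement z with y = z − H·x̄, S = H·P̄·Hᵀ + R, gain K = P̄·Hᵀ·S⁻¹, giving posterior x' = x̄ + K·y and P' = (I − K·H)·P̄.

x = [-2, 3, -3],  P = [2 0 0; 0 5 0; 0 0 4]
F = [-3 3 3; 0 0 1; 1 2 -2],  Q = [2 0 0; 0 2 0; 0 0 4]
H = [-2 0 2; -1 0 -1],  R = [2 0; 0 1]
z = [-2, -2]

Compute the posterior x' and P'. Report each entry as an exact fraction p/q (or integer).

x̄ = F·x = [6, -3, 10]
P̄ = F·P·Fᵀ + Q = [101 12 0; 12 6 -8; 0 -8 42]
y = z − H·x̄ = [-10, 14]
S = H·P̄·Hᵀ + R = [574 118; 118 144]
K = P̄·Hᵀ·S⁻¹ = [-8585/34366 -17069/34366; -1322/17183 606/17183; 4263/17183 -8505/17183]
x' = x̄ + K·y = [26540/17183, -29845/17183, 10130/17183]
P' = (I − K·H)·P̄ = [12827/34366 358/17183 2121/17183; 358/17183 52642/17183 -964/17183; 2121/17183 -964/17183 6384/17183]

x' = [26540/17183, -29845/17183, 10130/17183]
P' = [12827/34366 358/17183 2121/17183; 358/17183 52642/17183 -964/17183; 2121/17183 -964/17183 6384/17183]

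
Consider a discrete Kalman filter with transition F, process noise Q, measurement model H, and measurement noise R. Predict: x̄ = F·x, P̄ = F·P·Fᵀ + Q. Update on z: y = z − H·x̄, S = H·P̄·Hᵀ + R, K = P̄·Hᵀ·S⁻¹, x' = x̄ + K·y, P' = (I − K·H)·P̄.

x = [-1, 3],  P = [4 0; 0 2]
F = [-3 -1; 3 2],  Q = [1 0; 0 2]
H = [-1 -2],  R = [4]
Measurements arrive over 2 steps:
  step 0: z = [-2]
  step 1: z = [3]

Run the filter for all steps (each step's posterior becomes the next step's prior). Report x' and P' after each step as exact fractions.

step 0: x̄ = F·x = [0, 3]
step 0: P̄ = F·P·Fᵀ + Q = [39 -40; -40 46]
step 0: y = z − H·x̄ = [4]
step 0: S = H·P̄·Hᵀ + R = [67]
step 0: K = P̄·Hᵀ·S⁻¹ = [41/67; -52/67]
step 0: x' = x̄ + K·y = [164/67, -7/67]
step 0: P' = (I − K·H)·P̄ = [932/67 -548/67; -548/67 378/67]
step 1: x̄ = F·x = [-485/67, 478/67]
step 1: P̄ = F·P·Fᵀ + Q = [5545/67 -4212/67; -4212/67 3458/67]
step 1: y = z − H·x̄ = [672/67]
step 1: S = H·P̄·Hᵀ + R = [2797/67]
step 1: K = P̄·Hᵀ·S⁻¹ = [2879/2797; -2704/2797]
step 1: x' = x̄ + K·y = [8629/2797, -7166/2797]
step 1: P' = (I − K·H)·P̄ = [107772/2797 -59644/2797; -59644/2797 35230/2797]

step 0: x' = [164/67, -7/67], P' = [932/67 -548/67; -548/67 378/67]
step 1: x' = [8629/2797, -7166/2797], P' = [107772/2797 -59644/2797; -59644/2797 35230/2797]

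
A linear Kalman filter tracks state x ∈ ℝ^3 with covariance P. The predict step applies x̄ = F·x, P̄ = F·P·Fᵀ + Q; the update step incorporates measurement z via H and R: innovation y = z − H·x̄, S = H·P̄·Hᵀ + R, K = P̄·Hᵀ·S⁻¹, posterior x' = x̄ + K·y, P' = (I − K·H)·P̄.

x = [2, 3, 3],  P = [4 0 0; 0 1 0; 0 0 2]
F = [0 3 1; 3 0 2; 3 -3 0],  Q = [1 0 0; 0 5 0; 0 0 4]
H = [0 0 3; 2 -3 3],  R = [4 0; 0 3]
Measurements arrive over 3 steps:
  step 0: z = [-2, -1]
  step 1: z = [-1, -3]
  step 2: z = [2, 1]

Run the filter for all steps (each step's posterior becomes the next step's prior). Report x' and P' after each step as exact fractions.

step 0: x' = [87331/8906, 340447/53436, -2929/4453], P' = [41508/4453 55609/8906 -282/4453; 55609/8906 264215/53436 1765/4453; -282/4453 1765/4453 1960/4453]
step 1: x' = [3447073551/483107495, 2792797916/483107495, -42474137/483107495], P' = [11571824499/483107495 8019111699/483107495 130380072/483107495; 8019111699/483107495 5916039104/483107495 296499792/483107495; 130380072/483107495 296499792/483107495 209994476/483107495]
step 2: x' = [171312717182564/27759176366905, 126223036530541/27759176366905, 3829568888994/5551835273381], P' = [779760288437061/27759176366905 543212715311649/27759176366905 2180398285176/5551835273381; 543212715311649/27759176366905 399077453043346/27759176366905 3892218753264/5551835273381; 2180398285176/5551835273381 3892218753264/5551835273381 2429710355060/5551835273381]

step 0: x̄ = F·x = [12, 12, -3]
step 0: P̄ = F·P·Fᵀ + Q = [12 4 -9; 4 49 36; -9 36 49]
step 0: y = z − H·x̄ = [7, 20]
step 0: S = H·P̄·Hᵀ + R = [445 63; 63 129]
step 0: K = P̄·Hᵀ·S⁻¹ = [-423/8906 -829/8906; 5295/17812 -20599/53436; 1470/4453 7/4453]
step 0: x' = x̄ + K·y = [87331/8906, 340447/53436, -2929/4453]
step 0: P' = (I − K·H)·P̄ = [41508/4453 55609/8906 -282/4453; 55609/8906 264215/53436 1765/4453; -282/4453 1765/4453 1960/4453]
step 1: x̄ = F·x = [328731/17812, 250277/8906, 183539/17812]
step 1: P̄ = F·P·Fᵀ + Q = [860657/17812 527809/8906 183753/17812; 527809/8906 400293/4453 222099/8906; 183753/17812 222099/8906 356257/17812]
step 1: y = z − H·x̄ = [-568429/17812, 240147/17812]
step 1: S = H·P̄·Hᵀ + R = [3277561/17812 311049/17812; 311049/17812 2654981/17812]
step 1: K = P̄·Hᵀ·S⁻¹ = [97785054/483107495 -174181961/483107495; 222374844/483107495 -273464846/483107495; 157495857/483107495 414732/483107495]
step 1: x' = x̄ + K·y = [3447073551/483107495, 2792797916/483107495, -42474137/483107495]
step 1: P' = (I − K·H)·P̄ = [11571824499/483107495 8019111699/483107495 130380072/483107495; 8019111699/483107495 5916039104/483107495 296499792/483107495; 130380072/483107495 296499792/483107495 209994476/483107495]
step 2: x̄ = F·x = [8335919611/483107495, 10256272379/483107495, 30197337/7432423]
step 2: P̄ = F·P·Fᵀ + Q = [55716452659/483107495 74762133211/483107495 283527603/7432423; 74762133211/483107495 108966496734/483107495 476579952/7432423; 283527603/7432423 476579952/7432423 230449105/7432423]
step 2: y = z − H·x̄ = [-75727165/7432423, 1738320939/96621499]
step 2: S = H·P̄·Hᵀ + R = [2103771637/7432423 -514012005/7432423; -514012005/7432423 21246743624/96621499]
step 2: K = P̄·Hᵀ·S⁻¹ = [1635298713882/5551835273381 -2494106318879/5551835273381; 2919164064948/5551835273381 -3494909813852/5551835273381; 1822282766295/5551835273381 -8909541420/5551835273381]
step 2: x' = x̄ + K·y = [171312717182564/27759176366905, 126223036530541/27759176366905, 3829568888994/5551835273381]
step 2: P' = (I − K·H)·P̄ = [779760288437061/27759176366905 543212715311649/27759176366905 2180398285176/5551835273381; 543212715311649/27759176366905 399077453043346/27759176366905 3892218753264/5551835273381; 2180398285176/5551835273381 3892218753264/5551835273381 2429710355060/5551835273381]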